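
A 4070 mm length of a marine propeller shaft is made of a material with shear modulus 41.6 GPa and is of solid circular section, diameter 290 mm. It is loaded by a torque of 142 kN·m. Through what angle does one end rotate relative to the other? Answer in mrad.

J = πd⁴/32 = π(0.290)⁴/32 = 6.944×10^-4 m⁴.
θ = T·L/(G·J) = 142000 × 4.07 / (41.6×10⁹ × 6.944×10^-4) = 0.02001 rad.

20.0 mrad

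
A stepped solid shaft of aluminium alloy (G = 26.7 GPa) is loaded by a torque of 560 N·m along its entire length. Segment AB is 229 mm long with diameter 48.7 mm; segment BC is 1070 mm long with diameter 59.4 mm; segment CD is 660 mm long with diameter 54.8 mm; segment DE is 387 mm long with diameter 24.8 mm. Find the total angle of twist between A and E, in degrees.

15.0°

J_AB = π(0.0487)⁴/32 = 5.52×10^-7 m⁴; J_BC = π(0.0594)⁴/32 = 1.22×10^-6 m⁴; J_CD = π(0.0548)⁴/32 = 8.85×10^-7 m⁴; J_DE = π(0.0248)⁴/32 = 3.71×10^-8 m⁴.
θ = (T/G)·Σ L_i/J_i = (560.0/26.7×10⁹)·(0.229/5.52×10^-7 + 1.07/1.22×10^-6 + 0.660/8.85×10^-7 + 0.387/3.71×10^-8) = 0.2613 rad.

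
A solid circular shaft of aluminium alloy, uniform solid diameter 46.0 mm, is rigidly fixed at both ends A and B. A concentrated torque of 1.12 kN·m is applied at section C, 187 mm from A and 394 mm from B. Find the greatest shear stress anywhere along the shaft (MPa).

With uniform GJ and both ends fixed, compatibility θ_AC = θ_CB gives T_A·a = T_B·b, together with T_A + T_B = T₀.
T_A = T₀·b/(a+b) = 1120·394/581.0 = 759.5 N·m; T_B = 360.5 N·m.
τ in each portion: τ_AC = 3.97×10^7 Pa, τ_CB = 1.89×10^7 Pa; maximum is in AC.
τ_max = T_AC·r/J = 759.5·0.0230/4.40×10^-7 = 3.974×10^7 Pa.

39.7 MPa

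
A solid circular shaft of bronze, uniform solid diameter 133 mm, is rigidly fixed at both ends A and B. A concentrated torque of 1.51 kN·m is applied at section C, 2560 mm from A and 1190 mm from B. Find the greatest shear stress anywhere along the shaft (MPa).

2.23 MPa

With uniform GJ and both ends fixed, compatibility θ_AC = θ_CB gives T_A·a = T_B·b, together with T_A + T_B = T₀.
T_A = T₀·b/(a+b) = 1510·1190/3750 = 479.2 N·m; T_B = 1031 N·m.
τ in each portion: τ_AC = 1.04×10^6 Pa, τ_CB = 2.23×10^6 Pa; maximum is in CB.
τ_max = T_CB·r/J = 1031·0.0665/3.07×10^-5 = 2.232×10^6 Pa.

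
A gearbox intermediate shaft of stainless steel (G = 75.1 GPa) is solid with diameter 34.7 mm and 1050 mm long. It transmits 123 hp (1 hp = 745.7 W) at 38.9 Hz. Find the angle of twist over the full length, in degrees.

ω = 2π·38.9 = 244.4 rad/s, so T = P/ω = 123×745.7 / 244.4 = 375.3 N·m.
J = πd⁴/32 = π(0.0347)⁴/32 = 1.423×10^-7 m⁴.
θ = T·L/(G·J) = 375.3 × 1.05 / (75.1×10⁹ × 1.423×10^-7) = 0.03686 rad.

2.11°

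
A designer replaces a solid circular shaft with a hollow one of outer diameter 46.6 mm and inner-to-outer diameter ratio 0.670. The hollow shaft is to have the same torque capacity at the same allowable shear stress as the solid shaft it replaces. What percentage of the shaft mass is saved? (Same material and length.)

Equal τ_max and T ⇒ the solid shaft needs d_s³ = d_o³(1−k⁴), so d_s = 46.6·(1−0.670⁴)^(1/3) = 43.23 mm.
Area ratio A_h/A_s = d_o²(1−k²)/d_s² = (1−k²)/(1−k⁴)^(2/3) = 0.6403.
Mass saving = 1 − 0.6403 = 36.0 %.

36.0 %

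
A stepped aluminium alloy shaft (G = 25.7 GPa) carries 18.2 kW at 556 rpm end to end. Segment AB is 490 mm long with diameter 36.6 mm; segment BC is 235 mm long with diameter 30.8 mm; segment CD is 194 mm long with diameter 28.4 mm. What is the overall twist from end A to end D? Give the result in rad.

ω = 2π·556/60 = 58.22 rad/s, so T = P/ω = 18.2×10³ / 58.22 = 312.6 N·m.
J_AB = π(0.0366)⁴/32 = 1.76×10^-7 m⁴; J_BC = π(0.0308)⁴/32 = 8.83×10^-8 m⁴; J_CD = π(0.0284)⁴/32 = 6.39×10^-8 m⁴.
θ = (T/G)·Σ L_i/J_i = (312.6/25.7×10⁹)·(0.490/1.76×10^-7 + 0.235/8.83×10^-8 + 0.194/6.39×10^-8) = 0.1031 rad.

0.103 rad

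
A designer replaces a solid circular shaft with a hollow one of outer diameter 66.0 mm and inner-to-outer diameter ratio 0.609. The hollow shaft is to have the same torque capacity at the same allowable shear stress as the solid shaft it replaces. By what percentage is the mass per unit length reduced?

30.6 %

Equal τ_max and T ⇒ the solid shaft needs d_s³ = d_o³(1−k⁴), so d_s = 66.0·(1−0.609⁴)^(1/3) = 62.82 mm.
Area ratio A_h/A_s = d_o²(1−k²)/d_s² = (1−k²)/(1−k⁴)^(2/3) = 0.6943.
Mass saving = 1 − 0.6943 = 30.6 %.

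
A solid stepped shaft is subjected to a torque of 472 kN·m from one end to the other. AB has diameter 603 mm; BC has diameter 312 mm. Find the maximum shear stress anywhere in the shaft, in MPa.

79.1 MPa

Under the same torque, τ_max = 16T/(πd³) is largest where d is smallest — segment BC (d = 312 mm).
τ_max = 16·472000/(π·(0.312)³) = 7.915×10^7 Pa.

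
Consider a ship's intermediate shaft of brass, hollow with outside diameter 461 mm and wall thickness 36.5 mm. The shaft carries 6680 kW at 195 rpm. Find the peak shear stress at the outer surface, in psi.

4950 psi

ω = 2π·195/60 = 20.42 rad/s, so T = P/ω = 6680×10³ / 20.42 = 327100 N·m.
J = π(d_o⁴ − d_i⁴)/32 = π(0.461⁴ − 0.388⁴)/32 = 2.209×10^-3 m⁴.
τ_max = T·r/J = 327100 × 0.231 / 2.209×10^-3 = 3.413×10^7 Pa.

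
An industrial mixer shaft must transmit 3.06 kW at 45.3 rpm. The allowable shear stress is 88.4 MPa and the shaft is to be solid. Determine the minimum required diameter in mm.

33.4 mm

ω = 2π·45.3/60 = 4.744 rad/s, so T = P/ω = 3.06×10³ / 4.744 = 645.1 N·m.
For a solid shaft τ_max = 16T/(πd³), so d = (16T/(π τ_allow))^(1/3) = (16·645.1/(π·8.84×10^7))^(1/3) = 0.03337 m.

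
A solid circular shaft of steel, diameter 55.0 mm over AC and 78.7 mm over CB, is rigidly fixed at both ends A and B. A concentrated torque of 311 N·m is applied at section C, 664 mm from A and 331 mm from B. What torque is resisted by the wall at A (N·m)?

33.1 N·m

Compatibility: T_A·a/J_AC = T_B·b/J_CB with T_A + T_B = T₀.
J_AC = 8.98×10^-7 m⁴, J_CB = 3.77×10^-6 m⁴, so T_A = T₀·(J_AC/a)/((J_AC/a)+(J_CB/b)) = 33.05 N·m, T_B = 277.9 N·m.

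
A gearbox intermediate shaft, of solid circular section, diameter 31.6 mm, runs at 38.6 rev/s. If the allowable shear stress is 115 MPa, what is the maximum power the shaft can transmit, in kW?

J = πd⁴/32 = π(0.0316)⁴/32 = 9.789×10^-8 m⁴.
T_max = τ_allow·J/r = 1.15×10^8 × 9.789×10^-8 / 0.0158 = 712.5 N·m.
ω = 2π·38.6 = 242.5 rad/s, so P_max = T_max·ω = 1.728×10^5 W.

173 kW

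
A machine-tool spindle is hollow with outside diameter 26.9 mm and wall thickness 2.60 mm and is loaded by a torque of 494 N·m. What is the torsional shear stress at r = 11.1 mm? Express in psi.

J = π(d_o⁴ − d_i⁴)/32 = π(0.0269⁴ − 0.0217⁴)/32 = 2.964×10^-8 m⁴.
Shear stress varies linearly with radius: τ = T·r/J = 494.0 × 0.0111 / 2.964×10^-8 = 1.850×10^8 Pa.

26800 psi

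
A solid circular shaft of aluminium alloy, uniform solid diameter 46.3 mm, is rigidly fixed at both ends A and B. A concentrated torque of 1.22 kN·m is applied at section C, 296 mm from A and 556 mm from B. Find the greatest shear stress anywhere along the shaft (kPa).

With uniform GJ and both ends fixed, compatibility θ_AC = θ_CB gives T_A·a = T_B·b, together with T_A + T_B = T₀.
T_A = T₀·b/(a+b) = 1220·556/852.0 = 796.2 N·m; T_B = 423.8 N·m.
τ in each portion: τ_AC = 4.09×10^7 Pa, τ_CB = 2.17×10^7 Pa; maximum is in AC.
τ_max = T_AC·r/J = 796.2·0.0231/4.51×10^-7 = 4.085×10^7 Pa.

40900 kPa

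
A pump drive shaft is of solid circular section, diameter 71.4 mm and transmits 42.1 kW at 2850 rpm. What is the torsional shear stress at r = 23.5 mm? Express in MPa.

ω = 2π·2850/60 = 298.5 rad/s, so T = P/ω = 42.1×10³ / 298.5 = 141.1 N·m.
J = πd⁴/32 = π(0.0714)⁴/32 = 2.551×10^-6 m⁴.
Shear stress varies linearly with radius: τ = T·r/J = 141.1 × 0.0235 / 2.551×10^-6 = 1.299×10^6 Pa.

1.30 MPa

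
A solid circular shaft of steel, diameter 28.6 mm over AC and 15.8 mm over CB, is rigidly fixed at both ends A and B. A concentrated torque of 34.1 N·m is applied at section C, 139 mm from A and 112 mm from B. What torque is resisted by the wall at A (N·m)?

Compatibility: T_A·a/J_AC = T_B·b/J_CB with T_A + T_B = T₀.
J_AC = 6.57×10^-8 m⁴, J_CB = 6.12×10^-9 m⁴, so T_A = T₀·(J_AC/a)/((J_AC/a)+(J_CB/b)) = 30.57 N·m, T_B = 3.534 N·m.

30.6 N·m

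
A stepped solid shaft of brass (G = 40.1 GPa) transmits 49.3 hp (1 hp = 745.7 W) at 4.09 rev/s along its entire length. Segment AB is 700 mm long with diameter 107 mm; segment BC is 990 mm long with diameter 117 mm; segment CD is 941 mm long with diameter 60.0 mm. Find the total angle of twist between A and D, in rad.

0.0302 rad

ω = 2π·4.09 = 25.70 rad/s, so T = P/ω = 49.3×745.7 / 25.70 = 1431 N·m.
J_AB = π(0.107)⁴/32 = 1.29×10^-5 m⁴; J_BC = π(0.117)⁴/32 = 1.84×10^-5 m⁴; J_CD = π(0.0600)⁴/32 = 1.27×10^-6 m⁴.
θ = (T/G)·Σ L_i/J_i = (1431/40.1×10⁹)·(0.700/1.29×10^-5 + 0.990/1.84×10^-5 + 0.941/1.27×10^-6) = 0.03024 rad.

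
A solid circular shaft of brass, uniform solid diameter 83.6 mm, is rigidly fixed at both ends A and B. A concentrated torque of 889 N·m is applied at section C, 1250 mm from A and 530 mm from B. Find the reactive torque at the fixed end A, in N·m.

With uniform GJ and both ends fixed, compatibility θ_AC = θ_CB gives T_A·a = T_B·b, together with T_A + T_B = T₀.
T_A = T₀·b/(a+b) = 889.0·530/1780 = 264.7 N·m; T_B = 624.3 N·m.

265 N·m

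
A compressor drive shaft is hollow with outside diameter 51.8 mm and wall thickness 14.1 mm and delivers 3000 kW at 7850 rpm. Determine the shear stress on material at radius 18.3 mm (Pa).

9.87e7 Pa

ω = 2π·7850/60 = 822.1 rad/s, so T = P/ω = 3000×10³ / 822.1 = 3649 N·m.
J = π(d_o⁴ − d_i⁴)/32 = π(0.0518⁴ − 0.0236⁴)/32 = 6.764×10^-7 m⁴.
Shear stress varies linearly with radius: τ = T·r/J = 3649 × 0.0183 / 6.764×10^-7 = 9.874×10^7 Pa.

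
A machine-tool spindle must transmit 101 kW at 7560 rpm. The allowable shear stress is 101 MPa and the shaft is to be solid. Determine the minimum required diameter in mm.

18.6 mm

ω = 2π·7560/60 = 791.7 rad/s, so T = P/ω = 101×10³ / 791.7 = 127.6 N·m.
For a solid shaft τ_max = 16T/(πd³), so d = (16T/(π τ_allow))^(1/3) = (16·127.6/(π·1.01×10^8))^(1/3) = 0.01860 m.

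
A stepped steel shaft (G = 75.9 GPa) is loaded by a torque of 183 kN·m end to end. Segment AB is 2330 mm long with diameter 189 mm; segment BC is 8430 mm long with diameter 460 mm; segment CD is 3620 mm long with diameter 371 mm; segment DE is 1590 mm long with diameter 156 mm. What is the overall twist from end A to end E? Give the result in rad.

0.120 rad

J_AB = π(0.189)⁴/32 = 1.25×10^-4 m⁴; J_BC = π(0.460)⁴/32 = 4.40×10^-3 m⁴; J_CD = π(0.371)⁴/32 = 1.86×10^-3 m⁴; J_DE = π(0.156)⁴/32 = 5.81×10^-5 m⁴.
θ = (T/G)·Σ L_i/J_i = (183000/75.9×10⁹)·(2.33/1.25×10^-4 + 8.43/4.40×10^-3 + 3.62/1.86×10^-3 + 1.59/5.81×10^-5) = 0.1201 rad.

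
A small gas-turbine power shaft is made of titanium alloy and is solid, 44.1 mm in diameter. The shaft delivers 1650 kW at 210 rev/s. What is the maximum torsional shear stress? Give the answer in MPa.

ω = 2π·210 = 1319 rad/s, so T = P/ω = 1650×10³ / 1319 = 1251 N·m.
J = πd⁴/32 = π(0.0441)⁴/32 = 3.713×10^-7 m⁴.
τ_max = T·r/J = 1251 × 0.0221 / 3.713×10^-7 = 7.426×10^7 Pa.

74.3 MPa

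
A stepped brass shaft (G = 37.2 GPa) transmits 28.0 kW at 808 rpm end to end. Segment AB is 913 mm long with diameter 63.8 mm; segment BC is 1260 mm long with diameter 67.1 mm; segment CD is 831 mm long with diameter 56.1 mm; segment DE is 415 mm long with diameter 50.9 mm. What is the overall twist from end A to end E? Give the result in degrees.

1.37°

ω = 2π·808/60 = 84.61 rad/s, so T = P/ω = 28.0×10³ / 84.61 = 330.9 N·m.
J_AB = π(0.0638)⁴/32 = 1.63×10^-6 m⁴; J_BC = π(0.0671)⁴/32 = 1.99×10^-6 m⁴; J_CD = π(0.0561)⁴/32 = 9.72×10^-7 m⁴; J_DE = π(0.0509)⁴/32 = 6.59×10^-7 m⁴.
θ = (T/G)·Σ L_i/J_i = (330.9/37.2×10⁹)·(0.913/1.63×10^-6 + 1.26/1.99×10^-6 + 0.831/9.72×10^-7 + 0.415/6.59×10^-7) = 0.02383 rad.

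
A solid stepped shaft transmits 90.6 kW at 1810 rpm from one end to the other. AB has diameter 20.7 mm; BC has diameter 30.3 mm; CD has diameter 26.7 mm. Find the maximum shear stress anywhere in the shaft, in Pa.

ω = 2π·1810/60 = 189.5 rad/s, so T = P/ω = 90.6×10³ / 189.5 = 478.0 N·m.
Under the same torque, τ_max = 16T/(πd³) is largest where d is smallest — segment AB (d = 20.7 mm).
τ_max = 16·478.0/(π·(0.0207)³) = 2.745×10^8 Pa.

2.74e8 Pa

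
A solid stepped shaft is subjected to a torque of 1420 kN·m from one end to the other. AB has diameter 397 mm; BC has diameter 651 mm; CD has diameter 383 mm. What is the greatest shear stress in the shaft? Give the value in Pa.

Under the same torque, τ_max = 16T/(πd³) is largest where d is smallest — segment CD (d = 383 mm).
τ_max = 16·1.420e6/(π·(0.383)³) = 1.287×10^8 Pa.

1.29e8 Pa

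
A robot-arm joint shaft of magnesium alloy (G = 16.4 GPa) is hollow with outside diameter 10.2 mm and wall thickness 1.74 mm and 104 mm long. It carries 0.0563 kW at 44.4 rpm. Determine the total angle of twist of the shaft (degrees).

ω = 2π·44.4/60 = 4.650 rad/s, so T = P/ω = 0.0563×10³ / 4.650 = 12.11 N·m.
J = π(d_o⁴ − d_i⁴)/32 = π(0.0102⁴ − 0.00672⁴)/32 = 8.625×10^-10 m⁴.
θ = T·L/(G·J) = 12.11 × 0.104 / (16.4×10⁹ × 8.625×10^-10) = 0.08903 rad.

5.10°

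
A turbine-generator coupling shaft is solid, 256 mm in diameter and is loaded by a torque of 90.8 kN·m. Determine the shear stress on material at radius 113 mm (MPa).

24.3 MPa

J = πd⁴/32 = π(0.256)⁴/32 = 4.217×10^-4 m⁴.
Shear stress varies linearly with radius: τ = T·r/J = 90800 × 0.113 / 4.217×10^-4 = 2.433×10^7 Pa.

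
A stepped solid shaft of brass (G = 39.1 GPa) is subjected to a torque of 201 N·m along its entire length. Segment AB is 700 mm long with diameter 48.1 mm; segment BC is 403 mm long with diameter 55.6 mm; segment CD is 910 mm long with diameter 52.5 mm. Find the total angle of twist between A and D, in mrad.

J_AB = π(0.0481)⁴/32 = 5.26×10^-7 m⁴; J_BC = π(0.0556)⁴/32 = 9.38×10^-7 m⁴; J_CD = π(0.0525)⁴/32 = 7.46×10^-7 m⁴.
θ = (T/G)·Σ L_i/J_i = (201.0/39.1×10⁹)·(0.700/5.26×10^-7 + 0.403/9.38×10^-7 + 0.910/7.46×10^-7) = 0.01533 rad.

15.3 mrad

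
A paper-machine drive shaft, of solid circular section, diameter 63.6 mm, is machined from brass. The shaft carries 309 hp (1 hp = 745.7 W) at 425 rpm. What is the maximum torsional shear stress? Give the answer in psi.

ω = 2π·425/60 = 44.51 rad/s, so T = P/ω = 309×745.7 / 44.51 = 5177 N·m.
J = πd⁴/32 = π(0.0636)⁴/32 = 1.606×10^-6 m⁴.
τ_max = T·r/J = 5177 × 0.0318 / 1.606×10^-6 = 1.025×10^8 Pa.

14900 psi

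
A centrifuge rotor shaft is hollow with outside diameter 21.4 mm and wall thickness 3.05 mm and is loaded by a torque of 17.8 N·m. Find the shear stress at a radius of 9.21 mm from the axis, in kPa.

10800 kPa

J = π(d_o⁴ − d_i⁴)/32 = π(0.0214⁴ − 0.0153⁴)/32 = 1.521×10^-8 m⁴.
Shear stress varies linearly with radius: τ = T·r/J = 17.80 × 0.00921 / 1.521×10^-8 = 1.078×10^7 Pa.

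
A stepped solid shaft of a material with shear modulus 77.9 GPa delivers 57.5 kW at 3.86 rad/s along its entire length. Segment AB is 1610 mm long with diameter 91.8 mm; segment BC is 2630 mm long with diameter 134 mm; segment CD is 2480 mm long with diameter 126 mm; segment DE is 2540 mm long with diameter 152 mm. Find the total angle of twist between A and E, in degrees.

ω = 3.86 rad/s, so T = P/ω = 57.5×10³ / 3.860 = 14900 N·m.
J_AB = π(0.0918)⁴/32 = 6.97×10^-6 m⁴; J_BC = π(0.134)⁴/32 = 3.17×10^-5 m⁴; J_CD = π(0.126)⁴/32 = 2.47×10^-5 m⁴; J_DE = π(0.152)⁴/32 = 5.24×10^-5 m⁴.
θ = (T/G)·Σ L_i/J_i = (14900/77.9×10⁹)·(1.61/6.97×10^-6 + 2.63/3.17×10^-5 + 2.48/2.47×10^-5 + 2.54/5.24×10^-5) = 0.08848 rad.

5.07°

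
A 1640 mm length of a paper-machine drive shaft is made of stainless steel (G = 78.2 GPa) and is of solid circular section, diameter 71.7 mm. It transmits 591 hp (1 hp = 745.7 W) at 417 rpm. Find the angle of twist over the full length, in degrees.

ω = 2π·417/60 = 43.67 rad/s, so T = P/ω = 591×745.7 / 43.67 = 10090 N·m.
J = πd⁴/32 = π(0.0717)⁴/32 = 2.595×10^-6 m⁴.
θ = T·L/(G·J) = 10090 × 1.64 / (78.2×10⁹ × 2.595×10^-6) = 0.08157 rad.

4.67°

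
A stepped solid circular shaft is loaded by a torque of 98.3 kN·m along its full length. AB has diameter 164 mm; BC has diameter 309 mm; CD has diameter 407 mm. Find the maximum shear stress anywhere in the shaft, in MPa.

113 MPa

Under the same torque, τ_max = 16T/(πd³) is largest where d is smallest — segment AB (d = 164 mm).
τ_max = 16·98300/(π·(0.164)³) = 1.135×10^8 Pa.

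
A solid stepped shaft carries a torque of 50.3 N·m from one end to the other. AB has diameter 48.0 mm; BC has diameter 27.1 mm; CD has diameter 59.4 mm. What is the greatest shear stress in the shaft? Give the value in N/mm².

Under the same torque, τ_max = 16T/(πd³) is largest where d is smallest — segment BC (d = 27.1 mm).
τ_max = 16·50.30/(π·(0.0271)³) = 1.287×10^7 Pa.

12.9 N/mm²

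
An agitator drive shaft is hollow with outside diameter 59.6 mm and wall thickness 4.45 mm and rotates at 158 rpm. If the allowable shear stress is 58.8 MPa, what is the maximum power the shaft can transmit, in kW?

19.3 kW

J = π(d_o⁴ − d_i⁴)/32 = π(0.0596⁴ − 0.0507⁴)/32 = 5.901×10^-7 m⁴.
T_max = τ_allow·J/r = 5.88×10^7 × 5.901×10^-7 / 0.0298 = 1164 N·m.
ω = 2π·158/60 = 16.55 rad/s, so P_max = T_max·ω = 1.926×10^4 W.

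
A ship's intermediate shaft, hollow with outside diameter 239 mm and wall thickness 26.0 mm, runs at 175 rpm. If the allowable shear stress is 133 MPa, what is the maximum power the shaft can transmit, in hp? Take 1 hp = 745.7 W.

5480 hp

J = π(d_o⁴ − d_i⁴)/32 = π(0.239⁴ − 0.187⁴)/32 = 2.003×10^-4 m⁴.
T_max = τ_allow·J/r = 1.33×10^8 × 2.003×10^-4 / 0.119 = 222900 N·m.
ω = 2π·175/60 = 18.33 rad/s, so P_max = T_max·ω = 4.085×10^6 W.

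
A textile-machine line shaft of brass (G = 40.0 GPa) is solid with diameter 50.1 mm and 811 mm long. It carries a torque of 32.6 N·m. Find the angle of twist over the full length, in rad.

J = πd⁴/32 = π(0.0501)⁴/32 = 6.185×10^-7 m⁴.
θ = T·L/(G·J) = 32.60 × 0.811 / (40.0×10⁹ × 6.185×10^-7) = 1.069×10^-3 rad.

0.00107 rad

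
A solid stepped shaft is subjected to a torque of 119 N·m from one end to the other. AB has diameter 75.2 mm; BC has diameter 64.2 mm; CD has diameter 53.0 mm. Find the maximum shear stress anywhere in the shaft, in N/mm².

4.07 N/mm²

Under the same torque, τ_max = 16T/(πd³) is largest where d is smallest — segment CD (d = 53.0 mm).
τ_max = 16·119.0/(π·(0.0530)³) = 4.071×10^6 Pa.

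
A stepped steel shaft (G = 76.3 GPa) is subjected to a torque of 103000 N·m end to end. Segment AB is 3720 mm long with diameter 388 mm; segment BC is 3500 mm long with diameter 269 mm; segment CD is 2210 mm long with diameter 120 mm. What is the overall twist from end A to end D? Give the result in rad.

0.158 rad

J_AB = π(0.388)⁴/32 = 2.22×10^-3 m⁴; J_BC = π(0.269)⁴/32 = 5.14×10^-4 m⁴; J_CD = π(0.120)⁴/32 = 2.04×10^-5 m⁴.
θ = (T/G)·Σ L_i/J_i = (103000/76.3×10⁹)·(3.72/2.22×10^-3 + 3.50/5.14×10^-4 + 2.21/2.04×10^-5) = 0.1580 rad.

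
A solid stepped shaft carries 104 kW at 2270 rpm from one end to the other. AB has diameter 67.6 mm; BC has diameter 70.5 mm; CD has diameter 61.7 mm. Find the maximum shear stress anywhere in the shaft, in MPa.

ω = 2π·2270/60 = 237.7 rad/s, so T = P/ω = 104×10³ / 237.7 = 437.5 N·m.
Under the same torque, τ_max = 16T/(πd³) is largest where d is smallest — segment CD (d = 61.7 mm).
τ_max = 16·437.5/(π·(0.0617)³) = 9.486×10^6 Pa.

9.49 MPa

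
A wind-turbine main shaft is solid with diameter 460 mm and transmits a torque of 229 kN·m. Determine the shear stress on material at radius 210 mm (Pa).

1.09e7 Pa

J = πd⁴/32 = π(0.460)⁴/32 = 4.396×10^-3 m⁴.
Shear stress varies linearly with radius: τ = T·r/J = 229000 × 0.210 / 4.396×10^-3 = 1.094×10^7 Pa.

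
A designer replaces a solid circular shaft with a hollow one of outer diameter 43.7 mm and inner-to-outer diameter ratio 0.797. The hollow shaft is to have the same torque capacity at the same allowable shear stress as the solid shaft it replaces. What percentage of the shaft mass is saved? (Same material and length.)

48.5 %

Equal τ_max and T ⇒ the solid shaft needs d_s³ = d_o³(1−k⁴), so d_s = 43.7·(1−0.797⁴)^(1/3) = 36.79 mm.
Area ratio A_h/A_s = d_o²(1−k²)/d_s² = (1−k²)/(1−k⁴)^(2/3) = 0.5148.
Mass saving = 1 − 0.5148 = 48.5 %.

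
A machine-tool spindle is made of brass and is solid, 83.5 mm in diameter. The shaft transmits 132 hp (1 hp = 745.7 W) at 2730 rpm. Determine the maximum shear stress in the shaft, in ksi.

0.437 ksi

ω = 2π·2730/60 = 285.9 rad/s, so T = P/ω = 132×745.7 / 285.9 = 344.3 N·m.
J = πd⁴/32 = π(0.0835)⁴/32 = 4.772×10^-6 m⁴.
τ_max = T·r/J = 344.3 × 0.0418 / 4.772×10^-6 = 3.012×10^6 Pa.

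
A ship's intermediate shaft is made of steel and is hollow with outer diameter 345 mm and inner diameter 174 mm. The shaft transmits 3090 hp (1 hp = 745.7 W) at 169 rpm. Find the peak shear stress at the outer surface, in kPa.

17300 kPa

ω = 2π·169/60 = 17.70 rad/s, so T = P/ω = 3090×745.7 / 17.70 = 130200 N·m.
J = π(d_o⁴ − d_i⁴)/32 = π(0.345⁴ − 0.174⁴)/32 = 1.301×10^-3 m⁴.
τ_max = T·r/J = 130200 × 0.172 / 1.301×10^-3 = 1.727×10^7 Pa.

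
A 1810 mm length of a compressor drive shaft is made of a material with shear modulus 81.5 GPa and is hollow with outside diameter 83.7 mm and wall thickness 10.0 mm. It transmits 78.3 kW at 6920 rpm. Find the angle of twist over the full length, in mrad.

ω = 2π·6920/60 = 724.7 rad/s, so T = P/ω = 78.3×10³ / 724.7 = 108.1 N·m.
J = π(d_o⁴ − d_i⁴)/32 = π(0.0837⁴ − 0.0637⁴)/32 = 3.202×10^-6 m⁴.
θ = T·L/(G·J) = 108.1 × 1.81 / (81.5×10⁹ × 3.202×10^-6) = 7.494×10^-4 rad.

0.749 mrad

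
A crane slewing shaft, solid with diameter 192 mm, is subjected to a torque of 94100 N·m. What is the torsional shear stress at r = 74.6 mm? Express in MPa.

J = πd⁴/32 = π(0.192)⁴/32 = 1.334×10^-4 m⁴.
Shear stress varies linearly with radius: τ = T·r/J = 94100 × 0.0746 / 1.334×10^-4 = 5.262×10^7 Pa.

52.6 MPa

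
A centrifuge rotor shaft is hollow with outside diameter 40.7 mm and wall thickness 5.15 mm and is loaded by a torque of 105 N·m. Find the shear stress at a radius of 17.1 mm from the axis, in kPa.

J = π(d_o⁴ − d_i⁴)/32 = π(0.0407⁴ − 0.0304⁴)/32 = 1.855×10^-7 m⁴.
Shear stress varies linearly with radius: τ = T·r/J = 105.0 × 0.0171 / 1.855×10^-7 = 9.677×10^6 Pa.

9680 kPa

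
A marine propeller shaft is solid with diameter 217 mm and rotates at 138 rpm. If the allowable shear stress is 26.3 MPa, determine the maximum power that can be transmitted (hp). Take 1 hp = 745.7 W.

J = πd⁴/32 = π(0.217)⁴/32 = 2.177×10^-4 m⁴.
T_max = τ_allow·J/r = 2.63×10^7 × 2.177×10^-4 / 0.108 = 52770 N·m.
ω = 2π·138/60 = 14.45 rad/s, so P_max = T_max·ω = 7.626×10^5 W.

1020 hp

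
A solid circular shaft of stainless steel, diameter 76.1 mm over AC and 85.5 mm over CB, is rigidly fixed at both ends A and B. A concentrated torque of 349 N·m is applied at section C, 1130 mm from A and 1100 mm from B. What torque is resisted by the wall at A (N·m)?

132 N·m

Compatibility: T_A·a/J_AC = T_B·b/J_CB with T_A + T_B = T₀.
J_AC = 3.29×10^-6 m⁴, J_CB = 5.25×10^-6 m⁴, so T_A = T₀·(J_AC/a)/((J_AC/a)+(J_CB/b)) = 132.4 N·m, T_B = 216.6 N·m.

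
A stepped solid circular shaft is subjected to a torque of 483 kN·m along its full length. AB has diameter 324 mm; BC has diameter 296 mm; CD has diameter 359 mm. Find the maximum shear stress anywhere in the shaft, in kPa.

Under the same torque, τ_max = 16T/(πd³) is largest where d is smallest — segment BC (d = 296 mm).
τ_max = 16·483000/(π·(0.296)³) = 9.485×10^7 Pa.

94900 kPa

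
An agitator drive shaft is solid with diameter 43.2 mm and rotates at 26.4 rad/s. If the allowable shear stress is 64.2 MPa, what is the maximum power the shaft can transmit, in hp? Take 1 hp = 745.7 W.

36.0 hp

J = πd⁴/32 = π(0.0432)⁴/32 = 3.419×10^-7 m⁴.
T_max = τ_allow·J/r = 6.42×10^7 × 3.419×10^-7 / 0.0216 = 1016 N·m.
ω = 26.4 rad/s, so P_max = T_max·ω = 2.683×10^4 W.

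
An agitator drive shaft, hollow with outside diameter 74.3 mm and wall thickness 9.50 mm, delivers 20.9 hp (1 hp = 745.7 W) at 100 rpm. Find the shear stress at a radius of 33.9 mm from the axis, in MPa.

ω = 2π·100/60 = 10.47 rad/s, so T = P/ω = 20.9×745.7 / 10.47 = 1488 N·m.
J = π(d_o⁴ − d_i⁴)/32 = π(0.0743⁴ − 0.0553⁴)/32 = 2.074×10^-6 m⁴.
Shear stress varies linearly with radius: τ = T·r/J = 1488 × 0.0339 / 2.074×10^-6 = 2.433×10^7 Pa.

24.3 MPa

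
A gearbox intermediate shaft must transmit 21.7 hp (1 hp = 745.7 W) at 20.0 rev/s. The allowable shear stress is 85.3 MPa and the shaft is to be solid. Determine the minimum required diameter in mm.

19.7 mm

ω = 2π·20.0 = 125.7 rad/s, so T = P/ω = 21.7×745.7 / 125.7 = 128.8 N·m.
For a solid shaft τ_max = 16T/(πd³), so d = (16T/(π τ_allow))^(1/3) = (16·128.8/(π·8.53×10^7))^(1/3) = 0.01974 m.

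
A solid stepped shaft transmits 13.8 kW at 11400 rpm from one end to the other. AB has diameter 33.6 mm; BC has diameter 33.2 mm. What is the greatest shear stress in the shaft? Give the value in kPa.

1610 kPa

ω = 2π·11400/60 = 1194 rad/s, so T = P/ω = 13.8×10³ / 1194 = 11.56 N·m.
Under the same torque, τ_max = 16T/(πd³) is largest where d is smallest — segment BC (d = 33.2 mm).
τ_max = 16·11.56/(π·(0.0332)³) = 1.609×10^6 Pa.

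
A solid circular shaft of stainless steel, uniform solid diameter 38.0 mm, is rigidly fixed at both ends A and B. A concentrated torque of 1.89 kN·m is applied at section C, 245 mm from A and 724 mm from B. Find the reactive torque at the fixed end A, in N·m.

With uniform GJ and both ends fixed, compatibility θ_AC = θ_CB gives T_A·a = T_B·b, together with T_A + T_B = T₀.
T_A = T₀·b/(a+b) = 1890·724/969.0 = 1412 N·m; T_B = 477.9 N·m.

1410 N·m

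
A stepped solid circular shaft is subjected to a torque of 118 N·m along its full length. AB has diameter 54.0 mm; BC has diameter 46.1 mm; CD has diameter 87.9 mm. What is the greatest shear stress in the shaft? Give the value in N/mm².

Under the same torque, τ_max = 16T/(πd³) is largest where d is smallest — segment BC (d = 46.1 mm).
τ_max = 16·118.0/(π·(0.0461)³) = 6.134×10^6 Pa.

6.13 N/mm²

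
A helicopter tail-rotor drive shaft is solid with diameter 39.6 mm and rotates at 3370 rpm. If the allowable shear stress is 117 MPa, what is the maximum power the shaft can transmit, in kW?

J = πd⁴/32 = π(0.0396)⁴/32 = 2.414×10^-7 m⁴.
T_max = τ_allow·J/r = 1.17×10^8 × 2.414×10^-7 / 0.0198 = 1427 N·m.
ω = 2π·3370/60 = 352.9 rad/s, so P_max = T_max·ω = 5.035×10^5 W.

503 kW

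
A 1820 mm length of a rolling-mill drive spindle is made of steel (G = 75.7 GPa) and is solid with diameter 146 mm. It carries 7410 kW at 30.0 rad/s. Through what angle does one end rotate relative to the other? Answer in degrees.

7.63°

ω = 30.0 rad/s, so T = P/ω = 7410×10³ / 30.00 = 247000 N·m.
J = πd⁴/32 = π(0.146)⁴/32 = 4.461×10^-5 m⁴.
θ = T·L/(G·J) = 247000 × 1.82 / (75.7×10⁹ × 4.461×10^-5) = 0.1331 rad.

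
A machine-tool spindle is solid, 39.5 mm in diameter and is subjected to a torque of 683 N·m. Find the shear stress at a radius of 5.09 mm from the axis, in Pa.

J = πd⁴/32 = π(0.0395)⁴/32 = 2.390×10^-7 m⁴.
Shear stress varies linearly with radius: τ = T·r/J = 683.0 × 0.00509 / 2.390×10^-7 = 1.455×10^7 Pa.

1.45e7 Pa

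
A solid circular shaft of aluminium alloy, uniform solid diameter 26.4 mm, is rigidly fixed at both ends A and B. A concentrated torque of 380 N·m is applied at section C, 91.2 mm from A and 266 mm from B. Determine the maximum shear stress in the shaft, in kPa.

78300 kPa

With uniform GJ and both ends fixed, compatibility θ_AC = θ_CB gives T_A·a = T_B·b, together with T_A + T_B = T₀.
T_A = T₀·b/(a+b) = 380.0·266/357.2 = 283.0 N·m; T_B = 97.02 N·m.
τ in each portion: τ_AC = 7.83×10^7 Pa, τ_CB = 2.69×10^7 Pa; maximum is in AC.
τ_max = T_AC·r/J = 283.0·0.0132/4.77×10^-8 = 7.833×10^7 Pa.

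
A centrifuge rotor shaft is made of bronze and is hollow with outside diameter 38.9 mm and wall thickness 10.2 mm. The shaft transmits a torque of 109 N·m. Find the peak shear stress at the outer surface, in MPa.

J = π(d_o⁴ − d_i⁴)/32 = π(0.0389⁴ − 0.0185⁴)/32 = 2.133×10^-7 m⁴.
τ_max = T·r/J = 109.0 × 0.0194 / 2.133×10^-7 = 9.939×10^6 Pa.

9.94 MPa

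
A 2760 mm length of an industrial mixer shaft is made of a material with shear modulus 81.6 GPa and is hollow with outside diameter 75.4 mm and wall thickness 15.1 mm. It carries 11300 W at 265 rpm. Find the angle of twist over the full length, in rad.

ω = 2π·265/60 = 27.75 rad/s, so T = P/ω = 11300 / 27.75 = 407.2 N·m.
J = π(d_o⁴ − d_i⁴)/32 = π(0.0754⁴ − 0.0452⁴)/32 = 2.763×10^-6 m⁴.
θ = T·L/(G·J) = 407.2 × 2.76 / (81.6×10⁹ × 2.763×10^-6) = 4.984×10^-3 rad.

0.00498 rad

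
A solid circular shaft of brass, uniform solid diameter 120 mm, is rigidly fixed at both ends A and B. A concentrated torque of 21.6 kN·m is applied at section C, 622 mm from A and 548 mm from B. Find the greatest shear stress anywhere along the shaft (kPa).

With uniform GJ and both ends fixed, compatibility θ_AC = θ_CB gives T_A·a = T_B·b, together with T_A + T_B = T₀.
T_A = T₀·b/(a+b) = 21600·548/1170 = 10120 N·m; T_B = 11480 N·m.
τ in each portion: τ_AC = 2.98×10^7 Pa, τ_CB = 3.38×10^7 Pa; maximum is in CB.
τ_max = T_CB·r/J = 11480·0.0600/2.04×10^-5 = 3.384×10^7 Pa.

33800 kPa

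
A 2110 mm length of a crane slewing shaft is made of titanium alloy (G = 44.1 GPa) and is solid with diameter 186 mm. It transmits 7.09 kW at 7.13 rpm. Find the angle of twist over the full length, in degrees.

0.222°

ω = 2π·7.13/60 = 0.7467 rad/s, so T = P/ω = 7.09×10³ / 0.7467 = 9496 N·m.
J = πd⁴/32 = π(0.186)⁴/32 = 1.175×10^-4 m⁴.
θ = T·L/(G·J) = 9496 × 2.11 / (44.1×10⁹ × 1.175×10^-4) = 3.867×10^-3 rad.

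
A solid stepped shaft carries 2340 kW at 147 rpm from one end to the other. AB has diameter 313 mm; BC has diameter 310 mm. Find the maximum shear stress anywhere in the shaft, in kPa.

26000 kPa

ω = 2π·147/60 = 15.39 rad/s, so T = P/ω = 2340×10³ / 15.39 = 152000 N·m.
Under the same torque, τ_max = 16T/(πd³) is largest where d is smallest — segment BC (d = 310 mm).
τ_max = 16·152000/(π·(0.310)³) = 2.599×10^7 Pa.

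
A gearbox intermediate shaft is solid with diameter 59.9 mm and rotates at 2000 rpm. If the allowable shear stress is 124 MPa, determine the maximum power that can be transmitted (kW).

J = πd⁴/32 = π(0.0599)⁴/32 = 1.264×10^-6 m⁴.
T_max = τ_allow·J/r = 1.24×10^8 × 1.264×10^-6 / 0.0300 = 5233 N·m.
ω = 2π·2000/60 = 209.4 rad/s, so P_max = T_max·ω = 1.096×10^6 W.

1100 kW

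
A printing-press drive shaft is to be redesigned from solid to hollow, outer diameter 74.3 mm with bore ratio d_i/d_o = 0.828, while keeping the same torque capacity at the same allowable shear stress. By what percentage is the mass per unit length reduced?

52.0 %

Equal τ_max and T ⇒ the solid shaft needs d_s³ = d_o³(1−k⁴), so d_s = 74.3·(1−0.828⁴)^(1/3) = 60.13 mm.
Area ratio A_h/A_s = d_o²(1−k²)/d_s² = (1−k²)/(1−k⁴)^(2/3) = 0.4801.
Mass saving = 1 − 0.4801 = 52.0 %.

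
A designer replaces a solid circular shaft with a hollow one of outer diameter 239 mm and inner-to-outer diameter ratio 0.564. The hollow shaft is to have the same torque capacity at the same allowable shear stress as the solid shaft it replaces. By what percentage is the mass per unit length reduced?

26.8 %

Equal τ_max and T ⇒ the solid shaft needs d_s³ = d_o³(1−k⁴), so d_s = 239·(1−0.564⁴)^(1/3) = 230.7 mm.
Area ratio A_h/A_s = d_o²(1−k²)/d_s² = (1−k²)/(1−k⁴)^(2/3) = 0.7322.
Mass saving = 1 − 0.7322 = 26.8 %.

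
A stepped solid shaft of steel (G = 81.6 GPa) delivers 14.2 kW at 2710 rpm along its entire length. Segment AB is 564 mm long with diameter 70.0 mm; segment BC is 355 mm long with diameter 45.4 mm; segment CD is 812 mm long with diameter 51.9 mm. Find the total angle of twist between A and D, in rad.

ω = 2π·2710/60 = 283.8 rad/s, so T = P/ω = 14.2×10³ / 283.8 = 50.04 N·m.
J_AB = π(0.0700)⁴/32 = 2.36×10^-6 m⁴; J_BC = π(0.0454)⁴/32 = 4.17×10^-7 m⁴; J_CD = π(0.0519)⁴/32 = 7.12×10^-7 m⁴.
θ = (T/G)·Σ L_i/J_i = (50.04/81.6×10⁹)·(0.564/2.36×10^-6 + 0.355/4.17×10^-7 + 0.812/7.12×10^-7) = 1.368×10^-3 rad.

0.00137 rad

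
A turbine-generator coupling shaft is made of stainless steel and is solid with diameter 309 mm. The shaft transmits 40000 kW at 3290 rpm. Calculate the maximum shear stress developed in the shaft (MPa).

20.0 MPa

ω = 2π·3290/60 = 344.5 rad/s, so T = P/ω = 40000×10³ / 344.5 = 116100 N·m.
J = πd⁴/32 = π(0.309)⁴/32 = 8.950×10^-4 m⁴.
τ_max = T·r/J = 116100 × 0.154 / 8.950×10^-4 = 2.004×10^7 Pa.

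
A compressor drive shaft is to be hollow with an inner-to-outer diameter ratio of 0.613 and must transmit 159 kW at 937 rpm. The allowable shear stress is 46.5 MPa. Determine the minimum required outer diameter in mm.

59.1 mm

ω = 2π·937/60 = 98.12 rad/s, so T = P/ω = 159×10³ / 98.12 = 1620 N·m.
For a hollow shaft with d_i/d_o = 0.613: τ_max = 16T/(π d_o³ (1−k⁴)), so d_o = [16T/(π τ_allow (1−k⁴))]^(1/3) = [16·1620/(π·4.65×10^7·0.8588)]^(1/3) = 0.05912 m.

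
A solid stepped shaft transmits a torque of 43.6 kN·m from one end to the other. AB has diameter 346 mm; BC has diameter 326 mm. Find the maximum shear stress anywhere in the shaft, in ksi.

0.930 ksi

Under the same torque, τ_max = 16T/(πd³) is largest where d is smallest — segment BC (d = 326 mm).
τ_max = 16·43600/(π·(0.326)³) = 6.409×10^6 Pa.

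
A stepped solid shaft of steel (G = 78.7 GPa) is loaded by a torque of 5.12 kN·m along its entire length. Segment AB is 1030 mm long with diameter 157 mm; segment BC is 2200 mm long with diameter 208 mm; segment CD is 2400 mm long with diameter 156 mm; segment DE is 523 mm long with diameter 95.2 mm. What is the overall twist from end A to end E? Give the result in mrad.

8.81 mrad

J_AB = π(0.157)⁴/32 = 5.96×10^-5 m⁴; J_BC = π(0.208)⁴/32 = 1.84×10^-4 m⁴; J_CD = π(0.156)⁴/32 = 5.81×10^-5 m⁴; J_DE = π(0.0952)⁴/32 = 8.06×10^-6 m⁴.
θ = (T/G)·Σ L_i/J_i = (5120/78.7×10⁹)·(1.03/5.96×10^-5 + 2.20/1.84×10^-4 + 2.40/5.81×10^-5 + 0.523/8.06×10^-6) = 8.807×10^-3 rad.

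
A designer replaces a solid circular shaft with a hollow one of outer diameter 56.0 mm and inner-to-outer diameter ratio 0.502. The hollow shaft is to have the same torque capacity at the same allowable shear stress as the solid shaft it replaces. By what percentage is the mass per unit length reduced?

Equal τ_max and T ⇒ the solid shaft needs d_s³ = d_o³(1−k⁴), so d_s = 56.0·(1−0.502⁴)^(1/3) = 54.79 mm.
Area ratio A_h/A_s = d_o²(1−k²)/d_s² = (1−k²)/(1−k⁴)^(2/3) = 0.7814.
Mass saving = 1 − 0.7814 = 21.9 %.

21.9 %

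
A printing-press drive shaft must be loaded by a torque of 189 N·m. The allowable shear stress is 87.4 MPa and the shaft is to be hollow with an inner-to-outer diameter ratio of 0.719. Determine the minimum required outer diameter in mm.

For a hollow shaft with d_i/d_o = 0.719: τ_max = 16T/(π d_o³ (1−k⁴)), so d_o = [16T/(π τ_allow (1−k⁴))]^(1/3) = [16·189.0/(π·8.74×10^7·0.7328)]^(1/3) = 0.02468 m.

24.7 mm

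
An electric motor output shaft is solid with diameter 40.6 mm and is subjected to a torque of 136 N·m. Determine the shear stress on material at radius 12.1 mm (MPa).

6.17 MPa

J = πd⁴/32 = π(0.0406)⁴/32 = 2.667×10^-7 m⁴.
Shear stress varies linearly with radius: τ = T·r/J = 136.0 × 0.0121 / 2.667×10^-7 = 6.169×10^6 Pa.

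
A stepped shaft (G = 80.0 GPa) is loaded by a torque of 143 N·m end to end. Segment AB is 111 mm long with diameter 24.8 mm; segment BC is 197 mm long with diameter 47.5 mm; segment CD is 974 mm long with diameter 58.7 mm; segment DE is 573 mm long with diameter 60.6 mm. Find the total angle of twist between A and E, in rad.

J_AB = π(0.0248)⁴/32 = 3.71×10^-8 m⁴; J_BC = π(0.0475)⁴/32 = 5.00×10^-7 m⁴; J_CD = π(0.0587)⁴/32 = 1.17×10^-6 m⁴; J_DE = π(0.0606)⁴/32 = 1.32×10^-6 m⁴.
θ = (T/G)·Σ L_i/J_i = (143.0/80.0×10⁹)·(0.111/3.71×10^-8 + 0.197/5.00×10^-7 + 0.974/1.17×10^-6 + 0.573/1.32×10^-6) = 8.315×10^-3 rad.

0.00831 rad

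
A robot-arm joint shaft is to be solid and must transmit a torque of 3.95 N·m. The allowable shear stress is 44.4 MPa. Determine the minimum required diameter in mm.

For a solid shaft τ_max = 16T/(πd³), so d = (16T/(π τ_allow))^(1/3) = (16·3.950/(π·4.44×10^7))^(1/3) = 0.007681 m.

7.68 mm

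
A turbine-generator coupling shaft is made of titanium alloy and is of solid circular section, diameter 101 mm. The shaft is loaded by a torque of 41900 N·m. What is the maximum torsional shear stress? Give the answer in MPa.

207 MPa

J = πd⁴/32 = π(0.101)⁴/32 = 1.022×10^-5 m⁴.
τ_max = T·r/J = 41900 × 0.0505 / 1.022×10^-5 = 2.071×10^8 Pa.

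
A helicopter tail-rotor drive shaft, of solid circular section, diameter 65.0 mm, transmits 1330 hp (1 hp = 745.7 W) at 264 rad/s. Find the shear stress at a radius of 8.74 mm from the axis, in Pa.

ω = 264 rad/s, so T = P/ω = 1330×745.7 / 264.0 = 3757 N·m.
J = πd⁴/32 = π(0.0650)⁴/32 = 1.752×10^-6 m⁴.
Shear stress varies linearly with radius: τ = T·r/J = 3757 × 0.00874 / 1.752×10^-6 = 1.874×10^7 Pa.

1.87e7 Pa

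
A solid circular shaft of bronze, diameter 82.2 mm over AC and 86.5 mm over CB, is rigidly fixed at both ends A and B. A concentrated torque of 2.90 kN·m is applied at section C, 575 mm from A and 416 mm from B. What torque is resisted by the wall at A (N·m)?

1080 N·m

Compatibility: T_A·a/J_AC = T_B·b/J_CB with T_A + T_B = T₀.
J_AC = 4.48×10^-6 m⁴, J_CB = 5.50×10^-6 m⁴, so T_A = T₀·(J_AC/a)/((J_AC/a)+(J_CB/b)) = 1076 N·m, T_B = 1824 N·m.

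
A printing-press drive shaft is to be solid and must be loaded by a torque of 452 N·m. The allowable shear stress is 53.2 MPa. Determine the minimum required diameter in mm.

For a solid shaft τ_max = 16T/(πd³), so d = (16T/(π τ_allow))^(1/3) = (16·452.0/(π·5.32×10^7))^(1/3) = 0.03511 m.

35.1 mm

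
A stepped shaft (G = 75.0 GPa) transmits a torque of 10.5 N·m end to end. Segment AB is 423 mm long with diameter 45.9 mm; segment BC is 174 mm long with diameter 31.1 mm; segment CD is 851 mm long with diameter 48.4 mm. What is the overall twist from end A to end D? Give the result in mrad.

J_AB = π(0.0459)⁴/32 = 4.36×10^-7 m⁴; J_BC = π(0.0311)⁴/32 = 9.18×10^-8 m⁴; J_CD = π(0.0484)⁴/32 = 5.39×10^-7 m⁴.
θ = (T/G)·Σ L_i/J_i = (10.50/75.0×10⁹)·(0.423/4.36×10^-7 + 0.174/9.18×10^-8 + 0.851/5.39×10^-7) = 6.223×10^-4 rad.

0.622 mrad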